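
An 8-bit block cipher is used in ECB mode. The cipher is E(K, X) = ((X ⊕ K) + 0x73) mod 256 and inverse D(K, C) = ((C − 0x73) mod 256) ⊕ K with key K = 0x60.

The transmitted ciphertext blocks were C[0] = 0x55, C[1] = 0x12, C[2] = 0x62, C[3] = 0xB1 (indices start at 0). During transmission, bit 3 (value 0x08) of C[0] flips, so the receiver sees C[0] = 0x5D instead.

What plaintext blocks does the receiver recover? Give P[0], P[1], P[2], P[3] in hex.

ECB decryption: P_i = D(K, C_i).
Only C[0] changed, to 0x5D. In ECB, a change in C_i affects only P_i. Decrypting the received ciphertext:
P[0]: D(K, 0x5D) = 0x8A.
P[1]: D(K, 0x12) = 0xFF.
P[2]: D(K, 0x62) = 0x8F.
P[3]: D(K, 0xB1) = 0x5E.
Blocks that differ from the original plaintext: P[0].

P[0] = 0x8A, P[1] = 0xFF, P[2] = 0x8F, P[3] = 0x5E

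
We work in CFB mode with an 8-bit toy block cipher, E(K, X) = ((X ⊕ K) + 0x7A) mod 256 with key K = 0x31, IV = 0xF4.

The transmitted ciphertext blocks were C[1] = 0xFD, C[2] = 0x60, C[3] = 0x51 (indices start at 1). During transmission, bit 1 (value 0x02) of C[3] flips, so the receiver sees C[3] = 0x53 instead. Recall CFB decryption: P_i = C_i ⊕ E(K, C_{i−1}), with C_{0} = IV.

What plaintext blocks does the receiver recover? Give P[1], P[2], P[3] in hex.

P[1] = 0xC2, P[2] = 0x26, P[3] = 0x98

Only C[3] changed, to 0x53. In CFB, a change in C_i flips the same bit in P_i and garbles P_{i+1}. Decrypting the received ciphertext:
P[1]: E(K, 0xF4) = 0x3F; 0xFD ⊕ 0x3F = 0xC2.
P[2]: E(K, 0xFD) = 0x46; 0x60 ⊕ 0x46 = 0x26.
P[3]: E(K, 0x60) = 0xCB; 0x53 ⊕ 0xCB = 0x98.
Blocks that differ from the original plaintext: P[3].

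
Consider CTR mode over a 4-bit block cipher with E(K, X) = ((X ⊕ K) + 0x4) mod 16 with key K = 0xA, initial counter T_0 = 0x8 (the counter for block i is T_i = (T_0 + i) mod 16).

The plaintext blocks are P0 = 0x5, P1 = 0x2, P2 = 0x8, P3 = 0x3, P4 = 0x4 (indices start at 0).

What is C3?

CTR encryption: S_i = E(K, T_i) where T_i is the counter for block i; C_i = P_i ⊕ S_i.
C0: T = 0x8, S = E(K, T) = 0x6; 0x5 ⊕ 0x6 = 0x3.
C1: T = 0x9, S = E(K, T) = 0x7; 0x2 ⊕ 0x7 = 0x5.
C2: T = 0xA, S = E(K, T) = 0x4; 0x8 ⊕ 0x4 = 0xC.
C3: T = 0xB, S = E(K, T) = 0x5; 0x3 ⊕ 0x5 = 0x6.

C3 = 0x6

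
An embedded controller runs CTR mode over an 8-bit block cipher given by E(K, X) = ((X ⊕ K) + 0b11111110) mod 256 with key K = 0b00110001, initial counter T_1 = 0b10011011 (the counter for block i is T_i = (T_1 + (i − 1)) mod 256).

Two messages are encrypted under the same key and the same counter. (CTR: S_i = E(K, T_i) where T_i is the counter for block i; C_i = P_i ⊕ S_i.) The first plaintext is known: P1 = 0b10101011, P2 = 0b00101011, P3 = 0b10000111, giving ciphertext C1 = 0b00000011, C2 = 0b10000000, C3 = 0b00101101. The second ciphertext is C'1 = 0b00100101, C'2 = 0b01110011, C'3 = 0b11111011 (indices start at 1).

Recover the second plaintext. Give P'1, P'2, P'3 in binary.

P'1 = 0b10001101, P'2 = 0b11011000, P'3 = 0b01010001

In CTR with a reused counter, both messages share the same keystream S_i, so C_i ⊕ C'_i = P_i ⊕ P'_i and thus P'_i = P_i ⊕ C_i ⊕ C'_i.
P'1: 0b10101011 ⊕ 0b00000011 ⊕ 0b00100101 = 0b10001101.
P'2: 0b00101011 ⊕ 0b10000000 ⊕ 0b01110011 = 0b11011000.
P'3: 0b10000111 ⊕ 0b00101101 ⊕ 0b11111011 = 0b01010001.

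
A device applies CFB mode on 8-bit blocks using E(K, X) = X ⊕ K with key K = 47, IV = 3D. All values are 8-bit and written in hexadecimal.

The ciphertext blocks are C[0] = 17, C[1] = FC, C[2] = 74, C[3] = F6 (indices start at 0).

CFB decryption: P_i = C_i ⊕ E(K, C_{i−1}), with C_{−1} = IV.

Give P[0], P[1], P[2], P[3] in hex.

P[0] = 6D, P[1] = AC, P[2] = CF, P[3] = C5

P[0]: E(K, 3D) = 7A; 17 ⊕ 7A = 6D.
P[1]: E(K, 17) = 50; FC ⊕ 50 = AC.
P[2]: E(K, FC) = BB; 74 ⊕ BB = CF.
P[3]: E(K, 74) = 33; F6 ⊕ 33 = C5.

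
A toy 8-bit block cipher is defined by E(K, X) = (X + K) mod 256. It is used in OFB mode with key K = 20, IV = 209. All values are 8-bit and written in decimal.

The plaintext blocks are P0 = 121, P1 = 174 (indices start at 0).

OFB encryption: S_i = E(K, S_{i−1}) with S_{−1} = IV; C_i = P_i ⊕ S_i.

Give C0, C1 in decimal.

C0 = 156, C1 = 87

C0: S = E(K, 209) = 229; 121 ⊕ 229 = 156.
C1: S = E(K, 229) = 249; 174 ⊕ 249 = 87.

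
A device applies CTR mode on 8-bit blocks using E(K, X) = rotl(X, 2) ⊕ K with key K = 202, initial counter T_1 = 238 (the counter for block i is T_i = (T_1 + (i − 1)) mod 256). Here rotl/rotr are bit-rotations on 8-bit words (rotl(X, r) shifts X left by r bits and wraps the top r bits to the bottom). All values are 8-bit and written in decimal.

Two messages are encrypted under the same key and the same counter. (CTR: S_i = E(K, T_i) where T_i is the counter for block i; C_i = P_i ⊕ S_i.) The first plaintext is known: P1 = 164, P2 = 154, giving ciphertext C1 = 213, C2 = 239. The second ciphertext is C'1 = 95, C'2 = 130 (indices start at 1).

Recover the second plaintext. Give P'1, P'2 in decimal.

P'1 = 46, P'2 = 247

In CTR with a reused counter, both messages share the same keystream S_i, so C_i ⊕ C'_i = P_i ⊕ P'_i and thus P'_i = P_i ⊕ C_i ⊕ C'_i.
P'1: 164 ⊕ 213 ⊕ 95 = 46.
P'2: 154 ⊕ 239 ⊕ 130 = 247.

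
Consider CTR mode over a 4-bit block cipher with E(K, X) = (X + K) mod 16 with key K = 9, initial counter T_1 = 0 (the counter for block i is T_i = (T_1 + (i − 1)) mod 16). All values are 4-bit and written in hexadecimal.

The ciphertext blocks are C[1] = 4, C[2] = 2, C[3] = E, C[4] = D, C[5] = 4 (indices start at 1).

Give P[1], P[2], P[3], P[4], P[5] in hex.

CTR decryption: S_i = E(K, T_i) where T_i is the counter for block i; P_i = C_i ⊕ S_i.
P[1]: T = 0, S = E(K, T) = 9; 4 ⊕ 9 = D.
P[2]: T = 1, S = E(K, T) = A; 2 ⊕ A = 8.
P[3]: T = 2, S = E(K, T) = B; E ⊕ B = 5.
P[4]: T = 3, S = E(K, T) = C; D ⊕ C = 1.
P[5]: T = 4, S = E(K, T) = D; 4 ⊕ D = 9.

P[1] = D, P[2] = 8, P[3] = 5, P[4] = 1, P[5] = 9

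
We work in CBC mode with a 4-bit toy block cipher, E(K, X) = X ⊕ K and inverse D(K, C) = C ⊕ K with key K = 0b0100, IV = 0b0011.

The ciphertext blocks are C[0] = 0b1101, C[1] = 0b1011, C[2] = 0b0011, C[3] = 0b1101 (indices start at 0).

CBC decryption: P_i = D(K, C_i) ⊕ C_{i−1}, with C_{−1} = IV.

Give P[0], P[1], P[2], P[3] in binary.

P[0] = 0b1010, P[1] = 0b0010, P[2] = 0b1100, P[3] = 0b1010

P[0]: D(K, 0b1101) = 0b1001; 0b1001 ⊕ 0b0011 = 0b1010.
P[1]: D(K, 0b1011) = 0b1111; 0b1111 ⊕ 0b1101 = 0b0010.
P[2]: D(K, 0b0011) = 0b0111; 0b0111 ⊕ 0b1011 = 0b1100.
P[3]: D(K, 0b1101) = 0b1001; 0b1001 ⊕ 0b0011 = 0b1010.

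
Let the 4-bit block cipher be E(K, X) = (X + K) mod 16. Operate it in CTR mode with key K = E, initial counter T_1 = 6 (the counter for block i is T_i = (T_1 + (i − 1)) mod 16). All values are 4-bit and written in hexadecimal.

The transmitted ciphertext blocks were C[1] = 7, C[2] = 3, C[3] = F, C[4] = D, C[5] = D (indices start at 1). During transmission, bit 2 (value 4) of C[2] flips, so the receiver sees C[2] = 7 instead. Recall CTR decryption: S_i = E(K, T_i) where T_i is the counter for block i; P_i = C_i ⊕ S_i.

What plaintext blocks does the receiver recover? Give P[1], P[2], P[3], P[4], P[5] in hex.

Only C[2] changed, to 7. In CTR, a change in C_i flips the same bit in P_i only; the keystream is unaffected. Decrypting the received ciphertext:
P[1]: T = 6, S = E(K, T) = 4; 7 ⊕ 4 = 3.
P[2]: T = 7, S = E(K, T) = 5; 7 ⊕ 5 = 2.
P[3]: T = 8, S = E(K, T) = 6; F ⊕ 6 = 9.
P[4]: T = 9, S = E(K, T) = 7; D ⊕ 7 = A.
P[5]: T = A, S = E(K, T) = 8; D ⊕ 8 = 5.
Blocks that differ from the original plaintext: P[2].

P[1] = 3, P[2] = 2, P[3] = 9, P[4] = A, P[5] = 5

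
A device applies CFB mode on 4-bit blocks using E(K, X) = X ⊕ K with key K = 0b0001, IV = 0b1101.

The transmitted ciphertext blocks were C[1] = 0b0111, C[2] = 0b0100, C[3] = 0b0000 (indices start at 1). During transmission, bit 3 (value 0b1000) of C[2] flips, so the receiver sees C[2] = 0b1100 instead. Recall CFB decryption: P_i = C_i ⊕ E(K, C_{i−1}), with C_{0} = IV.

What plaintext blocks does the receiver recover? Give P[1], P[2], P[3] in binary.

P[1] = 0b1011, P[2] = 0b1010, P[3] = 0b1101

Only C[2] changed, to 0b1100. In CFB, a change in C_i flips the same bit in P_i and garbles P_{i+1}. Decrypting the received ciphertext:
P[1]: E(K, 0b1101) = 0b1100; 0b0111 ⊕ 0b1100 = 0b1011.
P[2]: E(K, 0b0111) = 0b0110; 0b1100 ⊕ 0b0110 = 0b1010.
P[3]: E(K, 0b1100) = 0b1101; 0b0000 ⊕ 0b1101 = 0b1101.
Blocks that differ from the original plaintext: P[2], P[3].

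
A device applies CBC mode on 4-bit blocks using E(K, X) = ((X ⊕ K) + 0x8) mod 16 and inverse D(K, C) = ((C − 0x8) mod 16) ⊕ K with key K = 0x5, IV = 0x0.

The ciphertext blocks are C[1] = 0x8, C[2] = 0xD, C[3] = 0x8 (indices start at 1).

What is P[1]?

P[1] = 0x5

CBC decryption: P_i = D(K, C_i) ⊕ C_{i−1}, with C_{0} = IV.
P[1]: D(K, 0x8) = 0x5; 0x5 ⊕ 0x0 = 0x5.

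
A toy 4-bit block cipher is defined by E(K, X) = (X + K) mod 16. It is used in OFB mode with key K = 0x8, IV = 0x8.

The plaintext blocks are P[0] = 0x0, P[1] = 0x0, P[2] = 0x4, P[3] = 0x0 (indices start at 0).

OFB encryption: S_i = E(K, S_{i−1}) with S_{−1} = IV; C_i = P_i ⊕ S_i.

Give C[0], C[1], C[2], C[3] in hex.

C[0]: S = E(K, 0x8) = 0x0; 0x0 ⊕ 0x0 = 0x0.
C[1]: S = E(K, 0x0) = 0x8; 0x0 ⊕ 0x8 = 0x8.
C[2]: S = E(K, 0x8) = 0x0; 0x4 ⊕ 0x0 = 0x4.
C[3]: S = E(K, 0x0) = 0x8; 0x0 ⊕ 0x8 = 0x8.

C[0] = 0x0, C[1] = 0x8, C[2] = 0x4, C[3] = 0x8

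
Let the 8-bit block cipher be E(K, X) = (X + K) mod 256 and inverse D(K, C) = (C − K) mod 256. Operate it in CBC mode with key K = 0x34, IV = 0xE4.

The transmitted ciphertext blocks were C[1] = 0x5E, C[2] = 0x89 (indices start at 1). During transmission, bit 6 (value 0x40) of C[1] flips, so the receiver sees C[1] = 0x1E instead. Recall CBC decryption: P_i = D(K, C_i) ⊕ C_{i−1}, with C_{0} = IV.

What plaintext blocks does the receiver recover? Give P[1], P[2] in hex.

Only C[1] changed, to 0x1E. In CBC, a change in C_i garbles P_i and flips the same bit in P_{i+1}. Decrypting the received ciphertext:
P[1]: D(K, 0x1E) = 0xEA; 0xEA ⊕ 0xE4 = 0x0E.
P[2]: D(K, 0x89) = 0x55; 0x55 ⊕ 0x1E = 0x4B.
Blocks that differ from the original plaintext: P[1], P[2].

P[1] = 0x0E, P[2] = 0x4B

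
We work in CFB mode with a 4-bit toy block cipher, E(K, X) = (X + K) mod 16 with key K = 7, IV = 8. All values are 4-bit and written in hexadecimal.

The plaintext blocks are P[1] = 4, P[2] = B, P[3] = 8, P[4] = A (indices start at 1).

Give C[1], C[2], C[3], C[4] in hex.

C[1] = B, C[2] = 9, C[3] = 8, C[4] = 5

CFB encryption: C_i = P_i ⊕ E(K, C_{i−1}), with C_{0} = IV.
C[1]: E(K, 8) = F; 4 ⊕ F = B.
C[2]: E(K, B) = 2; B ⊕ 2 = 9.
C[3]: E(K, 9) = 0; 8 ⊕ 0 = 8.
C[4]: E(K, 8) = F; A ⊕ F = 5.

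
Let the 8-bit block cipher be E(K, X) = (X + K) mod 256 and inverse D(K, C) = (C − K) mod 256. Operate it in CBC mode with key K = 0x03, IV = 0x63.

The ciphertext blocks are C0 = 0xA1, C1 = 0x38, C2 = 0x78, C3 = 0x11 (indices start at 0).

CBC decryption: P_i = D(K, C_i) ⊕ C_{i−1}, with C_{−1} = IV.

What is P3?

P3 = 0x76

P3: D(K, 0x11) = 0x0E; 0x0E ⊕ 0x78 = 0x76.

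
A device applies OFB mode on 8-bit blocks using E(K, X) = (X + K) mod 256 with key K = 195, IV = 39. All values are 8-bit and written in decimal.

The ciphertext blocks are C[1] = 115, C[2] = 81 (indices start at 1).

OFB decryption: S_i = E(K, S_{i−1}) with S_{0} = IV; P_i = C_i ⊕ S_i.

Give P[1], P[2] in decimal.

P[1] = 153, P[2] = 252

P[1]: S = E(K, 39) = 234; 115 ⊕ 234 = 153.
P[2]: S = E(K, 234) = 173; 81 ⊕ 173 = 252.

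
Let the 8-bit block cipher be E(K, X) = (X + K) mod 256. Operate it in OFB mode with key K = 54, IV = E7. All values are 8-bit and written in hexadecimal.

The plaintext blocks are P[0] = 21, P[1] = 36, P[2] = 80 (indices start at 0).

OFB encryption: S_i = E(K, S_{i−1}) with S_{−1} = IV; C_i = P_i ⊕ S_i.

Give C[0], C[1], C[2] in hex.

C[0] = 1A, C[1] = B9, C[2] = 63

C[0]: S = E(K, E7) = 3B; 21 ⊕ 3B = 1A.
C[1]: S = E(K, 3B) = 8F; 36 ⊕ 8F = B9.
C[2]: S = E(K, 8F) = E3; 80 ⊕ E3 = 63.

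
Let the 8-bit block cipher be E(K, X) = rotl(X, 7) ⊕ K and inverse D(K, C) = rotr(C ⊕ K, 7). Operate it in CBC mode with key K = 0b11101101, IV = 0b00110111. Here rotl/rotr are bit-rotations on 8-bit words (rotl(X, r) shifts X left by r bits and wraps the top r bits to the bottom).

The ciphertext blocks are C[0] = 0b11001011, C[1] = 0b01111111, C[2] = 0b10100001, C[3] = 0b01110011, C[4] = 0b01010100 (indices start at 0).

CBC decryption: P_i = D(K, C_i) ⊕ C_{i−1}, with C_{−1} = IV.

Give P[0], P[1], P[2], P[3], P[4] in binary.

P[0] = 0b01111011, P[1] = 0b11101110, P[2] = 0b11100111, P[3] = 0b10011100, P[4] = 0b00000000

P[0]: D(K, 0b11001011) = 0b01001100; 0b01001100 ⊕ 0b00110111 = 0b01111011.
P[1]: D(K, 0b01111111) = 0b00100101; 0b00100101 ⊕ 0b11001011 = 0b11101110.
P[2]: D(K, 0b10100001) = 0b10011000; 0b10011000 ⊕ 0b01111111 = 0b11100111.
P[3]: D(K, 0b01110011) = 0b00111101; 0b00111101 ⊕ 0b10100001 = 0b10011100.
P[4]: D(K, 0b01010100) = 0b01110011; 0b01110011 ⊕ 0b01110011 = 0b00000000.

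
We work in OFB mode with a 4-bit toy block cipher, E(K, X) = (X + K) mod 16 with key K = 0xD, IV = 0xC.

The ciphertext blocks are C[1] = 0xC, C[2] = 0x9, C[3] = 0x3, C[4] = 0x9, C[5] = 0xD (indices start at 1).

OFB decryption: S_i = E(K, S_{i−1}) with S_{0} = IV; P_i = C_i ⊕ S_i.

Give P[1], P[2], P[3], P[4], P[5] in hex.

P[1]: S = E(K, 0xC) = 0x9; 0xC ⊕ 0x9 = 0x5.
P[2]: S = E(K, 0x9) = 0x6; 0x9 ⊕ 0x6 = 0xF.
P[3]: S = E(K, 0x6) = 0x3; 0x3 ⊕ 0x3 = 0x0.
P[4]: S = E(K, 0x3) = 0x0; 0x9 ⊕ 0x0 = 0x9.
P[5]: S = E(K, 0x0) = 0xD; 0xD ⊕ 0xD = 0x0.

P[1] = 0x5, P[2] = 0xF, P[3] = 0x0, P[4] = 0x9, P[5] = 0x0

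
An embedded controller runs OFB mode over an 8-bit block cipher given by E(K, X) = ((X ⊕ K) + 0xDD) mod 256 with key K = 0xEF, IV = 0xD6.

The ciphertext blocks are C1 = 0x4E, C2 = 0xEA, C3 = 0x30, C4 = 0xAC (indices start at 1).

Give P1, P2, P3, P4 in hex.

OFB decryption: S_i = E(K, S_{i−1}) with S_{0} = IV; P_i = C_i ⊕ S_i.
P1: S = E(K, 0xD6) = 0x16; 0x4E ⊕ 0x16 = 0x58.
P2: S = E(K, 0x16) = 0xD6; 0xEA ⊕ 0xD6 = 0x3C.
P3: S = E(K, 0xD6) = 0x16; 0x30 ⊕ 0x16 = 0x26.
P4: S = E(K, 0x16) = 0xD6; 0xAC ⊕ 0xD6 = 0x7A.

P1 = 0x58, P2 = 0x3C, P3 = 0x26, P4 = 0x7A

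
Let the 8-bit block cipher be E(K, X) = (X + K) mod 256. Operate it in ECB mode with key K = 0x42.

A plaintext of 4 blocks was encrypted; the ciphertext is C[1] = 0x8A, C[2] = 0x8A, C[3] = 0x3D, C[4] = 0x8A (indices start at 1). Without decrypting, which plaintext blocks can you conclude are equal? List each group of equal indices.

P[1] = P[2] = P[4]

ECB encrypts each block independently with the same key, so equal ciphertext blocks imply equal plaintext blocks.
C[1] = C[2] = C[4] = 0x8A, so P[1] = P[2] = P[4].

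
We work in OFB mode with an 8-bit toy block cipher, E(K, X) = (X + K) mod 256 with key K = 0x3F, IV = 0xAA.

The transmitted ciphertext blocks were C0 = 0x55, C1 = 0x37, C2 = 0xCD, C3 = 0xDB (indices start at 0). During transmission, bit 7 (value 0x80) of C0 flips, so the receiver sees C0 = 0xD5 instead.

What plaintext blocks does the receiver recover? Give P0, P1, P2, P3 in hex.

P0 = 0x3C, P1 = 0x1F, P2 = 0xAA, P3 = 0x7D

OFB decryption: S_i = E(K, S_{i−1}) with S_{−1} = IV; P_i = C_i ⊕ S_i.
Only C0 changed, to 0xD5. In OFB, a change in C_i flips the same bit in P_i only; the keystream is unaffected. Decrypting the received ciphertext:
P0: S = E(K, 0xAA) = 0xE9; 0xD5 ⊕ 0xE9 = 0x3C.
P1: S = E(K, 0xE9) = 0x28; 0x37 ⊕ 0x28 = 0x1F.
P2: S = E(K, 0x28) = 0x67; 0xCD ⊕ 0x67 = 0xAA.
P3: S = E(K, 0x67) = 0xA6; 0xDB ⊕ 0xA6 = 0x7D.
Blocks that differ from the original plaintext: P0.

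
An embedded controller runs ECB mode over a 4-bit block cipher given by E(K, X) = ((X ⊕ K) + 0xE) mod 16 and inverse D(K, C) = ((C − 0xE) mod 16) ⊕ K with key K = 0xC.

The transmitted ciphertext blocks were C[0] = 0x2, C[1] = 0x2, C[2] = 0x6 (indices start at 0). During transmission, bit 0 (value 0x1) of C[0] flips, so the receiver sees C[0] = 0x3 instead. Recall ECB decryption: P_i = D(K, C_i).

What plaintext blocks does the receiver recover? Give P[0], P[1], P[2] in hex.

Only C[0] changed, to 0x3. In ECB, a change in C_i affects only P_i. Decrypting the received ciphertext:
P[0]: D(K, 0x3) = 0x9.
P[1]: D(K, 0x2) = 0x8.
P[2]: D(K, 0x6) = 0x4.
Blocks that differ from the original plaintext: P[0].

P[0] = 0x9, P[1] = 0x8, P[2] = 0x4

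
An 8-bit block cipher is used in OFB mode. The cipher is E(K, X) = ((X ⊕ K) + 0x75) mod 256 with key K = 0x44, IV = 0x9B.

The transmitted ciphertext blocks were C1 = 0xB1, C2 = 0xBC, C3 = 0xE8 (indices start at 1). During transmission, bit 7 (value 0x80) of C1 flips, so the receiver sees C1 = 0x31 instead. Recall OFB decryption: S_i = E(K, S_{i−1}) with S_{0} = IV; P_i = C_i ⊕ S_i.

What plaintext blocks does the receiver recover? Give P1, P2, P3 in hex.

Only C1 changed, to 0x31. In OFB, a change in C_i flips the same bit in P_i only; the keystream is unaffected. Decrypting the received ciphertext:
P1: S = E(K, 0x9B) = 0x54; 0x31 ⊕ 0x54 = 0x65.
P2: S = E(K, 0x54) = 0x85; 0xBC ⊕ 0x85 = 0x39.
P3: S = E(K, 0x85) = 0x36; 0xE8 ⊕ 0x36 = 0xDE.
Blocks that differ from the original plaintext: P1.

P1 = 0x65, P2 = 0x39, P3 = 0xDE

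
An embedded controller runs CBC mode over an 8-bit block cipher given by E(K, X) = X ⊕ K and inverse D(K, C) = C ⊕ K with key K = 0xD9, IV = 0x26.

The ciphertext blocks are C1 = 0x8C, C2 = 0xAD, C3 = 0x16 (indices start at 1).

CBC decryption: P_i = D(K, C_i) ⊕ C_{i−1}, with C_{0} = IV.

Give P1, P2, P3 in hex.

P1: D(K, 0x8C) = 0x55; 0x55 ⊕ 0x26 = 0x73.
P2: D(K, 0xAD) = 0x74; 0x74 ⊕ 0x8C = 0xF8.
P3: D(K, 0x16) = 0xCF; 0xCF ⊕ 0xAD = 0x62.

P1 = 0x73, P2 = 0xF8, P3 = 0x62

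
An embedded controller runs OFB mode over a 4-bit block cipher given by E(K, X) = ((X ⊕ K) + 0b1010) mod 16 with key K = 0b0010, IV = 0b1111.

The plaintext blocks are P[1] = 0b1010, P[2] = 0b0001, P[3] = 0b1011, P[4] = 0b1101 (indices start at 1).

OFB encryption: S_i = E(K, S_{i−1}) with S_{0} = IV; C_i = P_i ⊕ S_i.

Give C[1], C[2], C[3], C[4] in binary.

C[1] = 0b1101, C[2] = 0b1110, C[3] = 0b1100, C[4] = 0b0010

C[1]: S = E(K, 0b1111) = 0b0111; 0b1010 ⊕ 0b0111 = 0b1101.
C[2]: S = E(K, 0b0111) = 0b1111; 0b0001 ⊕ 0b1111 = 0b1110.
C[3]: S = E(K, 0b1111) = 0b0111; 0b1011 ⊕ 0b0111 = 0b1100.
C[4]: S = E(K, 0b0111) = 0b1111; 0b1101 ⊕ 0b1111 = 0b0010.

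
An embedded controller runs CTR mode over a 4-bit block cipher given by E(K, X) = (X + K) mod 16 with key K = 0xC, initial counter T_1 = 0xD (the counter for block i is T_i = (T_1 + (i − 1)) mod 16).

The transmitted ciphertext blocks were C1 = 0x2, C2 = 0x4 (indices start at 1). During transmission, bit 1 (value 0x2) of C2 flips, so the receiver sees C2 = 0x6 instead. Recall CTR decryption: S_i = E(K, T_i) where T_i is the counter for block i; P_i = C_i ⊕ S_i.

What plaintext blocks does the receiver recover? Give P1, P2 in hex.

P1 = 0xB, P2 = 0xC

Only C2 changed, to 0x6. In CTR, a change in C_i flips the same bit in P_i only; the keystream is unaffected. Decrypting the received ciphertext:
P1: T = 0xD, S = E(K, T) = 0x9; 0x2 ⊕ 0x9 = 0xB.
P2: T = 0xE, S = E(K, T) = 0xA; 0x6 ⊕ 0xA = 0xC.
Blocks that differ from the original plaintext: P2.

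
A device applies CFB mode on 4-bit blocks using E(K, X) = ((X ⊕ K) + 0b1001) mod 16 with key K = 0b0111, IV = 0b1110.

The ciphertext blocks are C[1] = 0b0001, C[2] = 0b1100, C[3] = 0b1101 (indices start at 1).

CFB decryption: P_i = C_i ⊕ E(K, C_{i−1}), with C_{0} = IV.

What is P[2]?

P[2]: E(K, 0b0001) = 0b1111; 0b1100 ⊕ 0b1111 = 0b0011.

P[2] = 0b0011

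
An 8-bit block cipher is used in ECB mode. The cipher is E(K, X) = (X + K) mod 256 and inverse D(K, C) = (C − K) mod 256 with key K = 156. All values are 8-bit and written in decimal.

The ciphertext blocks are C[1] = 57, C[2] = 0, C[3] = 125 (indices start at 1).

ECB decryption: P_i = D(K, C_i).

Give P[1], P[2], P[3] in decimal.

P[1]: D(K, 57) = 157.
P[2]: D(K, 0) = 100.
P[3]: D(K, 125) = 225.

P[1] = 157, P[2] = 100, P[3] = 225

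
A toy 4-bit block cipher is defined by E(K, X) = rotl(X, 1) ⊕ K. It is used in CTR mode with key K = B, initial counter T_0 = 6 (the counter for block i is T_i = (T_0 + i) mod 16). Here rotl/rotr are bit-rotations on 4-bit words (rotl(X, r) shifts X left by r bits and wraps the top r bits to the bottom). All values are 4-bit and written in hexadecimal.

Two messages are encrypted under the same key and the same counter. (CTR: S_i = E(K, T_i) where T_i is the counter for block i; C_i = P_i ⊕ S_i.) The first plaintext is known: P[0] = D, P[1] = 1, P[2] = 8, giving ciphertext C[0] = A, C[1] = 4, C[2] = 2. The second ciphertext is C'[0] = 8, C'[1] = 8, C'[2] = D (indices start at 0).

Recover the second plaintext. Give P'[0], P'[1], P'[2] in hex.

In CTR with a reused counter, both messages share the same keystream S_i, so C_i ⊕ C'_i = P_i ⊕ P'_i and thus P'_i = P_i ⊕ C_i ⊕ C'_i.
P'[0]: D ⊕ A ⊕ 8 = F.
P'[1]: 1 ⊕ 4 ⊕ 8 = D.
P'[2]: 8 ⊕ 2 ⊕ D = 7.

P'[0] = F, P'[1] = D, P'[2] = 7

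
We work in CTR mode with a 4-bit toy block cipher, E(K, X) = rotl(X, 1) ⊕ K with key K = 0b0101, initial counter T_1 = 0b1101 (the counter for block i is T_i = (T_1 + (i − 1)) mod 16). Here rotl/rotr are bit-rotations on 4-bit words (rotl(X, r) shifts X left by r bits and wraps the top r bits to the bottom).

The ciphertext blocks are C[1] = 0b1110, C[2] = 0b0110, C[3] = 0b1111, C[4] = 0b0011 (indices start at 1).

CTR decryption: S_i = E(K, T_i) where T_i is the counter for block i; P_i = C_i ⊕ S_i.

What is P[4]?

P[4] = 0b0110

P[4]: T = 0b0000, S = E(K, T) = 0b0101; 0b0011 ⊕ 0b0101 = 0b0110.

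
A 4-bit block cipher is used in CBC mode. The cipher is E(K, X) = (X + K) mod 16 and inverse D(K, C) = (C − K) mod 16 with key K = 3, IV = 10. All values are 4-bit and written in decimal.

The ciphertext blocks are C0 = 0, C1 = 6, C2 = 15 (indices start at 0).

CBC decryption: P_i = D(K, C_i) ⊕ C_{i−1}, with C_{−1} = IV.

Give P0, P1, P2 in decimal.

P0: D(K, 0) = 13; 13 ⊕ 10 = 7.
P1: D(K, 6) = 3; 3 ⊕ 0 = 3.
P2: D(K, 15) = 12; 12 ⊕ 6 = 10.

P0 = 7, P1 = 3, P2 = 10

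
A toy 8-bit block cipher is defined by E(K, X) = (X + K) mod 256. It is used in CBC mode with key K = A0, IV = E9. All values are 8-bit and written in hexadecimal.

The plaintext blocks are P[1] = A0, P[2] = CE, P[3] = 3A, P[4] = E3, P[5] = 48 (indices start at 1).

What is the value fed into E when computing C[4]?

CBC encryption: C_i = E(K, P_i ⊕ C_{i−1}), with C_{0} = IV.
C[1]: P[1] ⊕ E9 = 49; E(K, 49) = E9.
C[2]: P[2] ⊕ E9 = 27; E(K, 27) = C7.
C[3]: P[3] ⊕ C7 = FD; E(K, FD) = 9D.
C[4]: P[4] ⊕ 9D = 7E; E(K, 7E) = 1E.
So the input to E for block [4] is 7E.

7E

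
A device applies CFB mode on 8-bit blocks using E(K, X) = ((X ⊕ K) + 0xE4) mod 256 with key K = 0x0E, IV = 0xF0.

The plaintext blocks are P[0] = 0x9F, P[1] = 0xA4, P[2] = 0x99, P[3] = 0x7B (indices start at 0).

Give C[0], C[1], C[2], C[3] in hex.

C[0] = 0x7D, C[1] = 0xF3, C[2] = 0x78, C[3] = 0x21

CFB encryption: C_i = P_i ⊕ E(K, C_{i−1}), with C_{−1} = IV.
C[0]: E(K, 0xF0) = 0xE2; 0x9F ⊕ 0xE2 = 0x7D.
C[1]: E(K, 0x7D) = 0x57; 0xA4 ⊕ 0x57 = 0xF3.
C[2]: E(K, 0xF3) = 0xE1; 0x99 ⊕ 0xE1 = 0x78.
C[3]: E(K, 0x78) = 0x5A; 0x7B ⊕ 0x5A = 0x21.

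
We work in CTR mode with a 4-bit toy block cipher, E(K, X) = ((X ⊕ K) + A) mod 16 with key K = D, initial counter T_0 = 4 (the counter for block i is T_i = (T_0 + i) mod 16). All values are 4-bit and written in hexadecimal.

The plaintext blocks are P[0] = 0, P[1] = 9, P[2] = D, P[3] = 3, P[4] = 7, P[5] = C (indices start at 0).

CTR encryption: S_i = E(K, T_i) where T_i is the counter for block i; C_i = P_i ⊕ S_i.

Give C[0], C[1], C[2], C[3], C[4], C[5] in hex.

C[0]: T = 4, S = E(K, T) = 3; 0 ⊕ 3 = 3.
C[1]: T = 5, S = E(K, T) = 2; 9 ⊕ 2 = B.
C[2]: T = 6, S = E(K, T) = 5; D ⊕ 5 = 8.
C[3]: T = 7, S = E(K, T) = 4; 3 ⊕ 4 = 7.
C[4]: T = 8, S = E(K, T) = F; 7 ⊕ F = 8.
C[5]: T = 9, S = E(K, T) = E; C ⊕ E = 2.

C[0] = 3, C[1] = B, C[2] = 8, C[3] = 7, C[4] = 8, C[5] = 2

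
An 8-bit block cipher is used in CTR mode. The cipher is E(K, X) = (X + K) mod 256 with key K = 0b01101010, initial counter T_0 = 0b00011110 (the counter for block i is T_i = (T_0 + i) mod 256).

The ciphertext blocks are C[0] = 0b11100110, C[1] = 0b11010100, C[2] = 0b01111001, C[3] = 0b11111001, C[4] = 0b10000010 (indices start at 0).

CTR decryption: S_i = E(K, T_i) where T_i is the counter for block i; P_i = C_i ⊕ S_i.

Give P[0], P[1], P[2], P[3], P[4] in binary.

P[0] = 0b01101110, P[1] = 0b01011101, P[2] = 0b11110011, P[3] = 0b01110010, P[4] = 0b00001110

P[0]: T = 0b00011110, S = E(K, T) = 0b10001000; 0b11100110 ⊕ 0b10001000 = 0b01101110.
P[1]: T = 0b00011111, S = E(K, T) = 0b10001001; 0b11010100 ⊕ 0b10001001 = 0b01011101.
P[2]: T = 0b00100000, S = E(K, T) = 0b10001010; 0b01111001 ⊕ 0b10001010 = 0b11110011.
P[3]: T = 0b00100001, S = E(K, T) = 0b10001011; 0b11111001 ⊕ 0b10001011 = 0b01110010.
P[4]: T = 0b00100010, S = E(K, T) = 0b10001100; 0b10000010 ⊕ 0b10001100 = 0b00001110.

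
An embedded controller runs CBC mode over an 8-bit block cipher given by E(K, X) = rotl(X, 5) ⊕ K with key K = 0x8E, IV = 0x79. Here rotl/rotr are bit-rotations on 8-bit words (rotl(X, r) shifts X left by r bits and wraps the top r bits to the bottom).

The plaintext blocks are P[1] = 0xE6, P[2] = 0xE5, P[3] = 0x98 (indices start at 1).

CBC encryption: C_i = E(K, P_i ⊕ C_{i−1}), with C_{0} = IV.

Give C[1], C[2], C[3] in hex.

C[1] = 0x7D, C[2] = 0x9D, C[3] = 0x2E

C[1]: P[1] ⊕ 0x79 = 0x9F; E(K, 0x9F) = 0x7D.
C[2]: P[2] ⊕ 0x7D = 0x98; E(K, 0x98) = 0x9D.
C[3]: P[3] ⊕ 0x9D = 0x05; E(K, 0x05) = 0x2E.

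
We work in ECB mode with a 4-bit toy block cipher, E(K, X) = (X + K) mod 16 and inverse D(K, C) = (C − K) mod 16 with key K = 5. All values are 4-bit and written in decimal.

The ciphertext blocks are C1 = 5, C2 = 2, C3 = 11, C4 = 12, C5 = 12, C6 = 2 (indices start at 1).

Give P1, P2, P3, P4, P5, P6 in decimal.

ECB decryption: P_i = D(K, C_i).
P1: D(K, 5) = 0.
P2: D(K, 2) = 13.
P3: D(K, 11) = 6.
P4: D(K, 12) = 7.
P5: D(K, 12) = 7.
P6: D(K, 2) = 13.

P1 = 0, P2 = 13, P3 = 6, P4 = 7, P5 = 7, P6 = 13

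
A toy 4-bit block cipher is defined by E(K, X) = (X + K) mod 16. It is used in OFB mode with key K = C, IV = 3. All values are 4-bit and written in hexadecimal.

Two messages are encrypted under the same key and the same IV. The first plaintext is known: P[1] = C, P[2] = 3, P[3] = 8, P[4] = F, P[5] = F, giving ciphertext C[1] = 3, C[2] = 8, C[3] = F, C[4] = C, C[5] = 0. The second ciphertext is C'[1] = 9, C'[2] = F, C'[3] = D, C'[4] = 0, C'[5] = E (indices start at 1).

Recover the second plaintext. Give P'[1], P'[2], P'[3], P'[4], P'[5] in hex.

P'[1] = 6, P'[2] = 4, P'[3] = A, P'[4] = 3, P'[5] = 1

In OFB with a reused IV, both messages share the same keystream S_i, so C_i ⊕ C'_i = P_i ⊕ P'_i and thus P'_i = P_i ⊕ C_i ⊕ C'_i.
P'[1]: C ⊕ 3 ⊕ 9 = 6.
P'[2]: 3 ⊕ 8 ⊕ F = 4.
P'[3]: 8 ⊕ F ⊕ D = A.
P'[4]: F ⊕ C ⊕ 0 = 3.
P'[5]: F ⊕ 0 ⊕ E = 1.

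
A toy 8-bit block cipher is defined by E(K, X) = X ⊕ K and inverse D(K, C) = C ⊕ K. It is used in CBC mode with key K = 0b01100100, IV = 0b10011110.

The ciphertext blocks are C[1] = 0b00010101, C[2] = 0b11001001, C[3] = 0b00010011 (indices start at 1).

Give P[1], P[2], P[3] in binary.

CBC decryption: P_i = D(K, C_i) ⊕ C_{i−1}, with C_{0} = IV.
P[1]: D(K, 0b00010101) = 0b01110001; 0b01110001 ⊕ 0b10011110 = 0b11101111.
P[2]: D(K, 0b11001001) = 0b10101101; 0b10101101 ⊕ 0b00010101 = 0b10111000.
P[3]: D(K, 0b00010011) = 0b01110111; 0b01110111 ⊕ 0b11001001 = 0b10111110.

P[1] = 0b11101111, P[2] = 0b10111000, P[3] = 0b10111110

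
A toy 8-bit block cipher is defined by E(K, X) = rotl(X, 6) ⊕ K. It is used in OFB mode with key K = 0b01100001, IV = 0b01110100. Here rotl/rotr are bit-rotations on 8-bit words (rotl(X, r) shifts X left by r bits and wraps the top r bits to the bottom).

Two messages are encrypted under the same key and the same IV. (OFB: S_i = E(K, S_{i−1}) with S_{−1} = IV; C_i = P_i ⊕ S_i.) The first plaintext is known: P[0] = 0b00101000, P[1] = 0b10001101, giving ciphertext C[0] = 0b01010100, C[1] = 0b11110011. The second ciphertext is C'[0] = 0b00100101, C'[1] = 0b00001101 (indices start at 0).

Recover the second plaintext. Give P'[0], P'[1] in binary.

P'[0] = 0b01011001, P'[1] = 0b01110011

In OFB with a reused IV, both messages share the same keystream S_i, so C_i ⊕ C'_i = P_i ⊕ P'_i and thus P'_i = P_i ⊕ C_i ⊕ C'_i.
P'[0]: 0b00101000 ⊕ 0b01010100 ⊕ 0b00100101 = 0b01011001.
P'[1]: 0b10001101 ⊕ 0b11110011 ⊕ 0b00001101 = 0b01110011.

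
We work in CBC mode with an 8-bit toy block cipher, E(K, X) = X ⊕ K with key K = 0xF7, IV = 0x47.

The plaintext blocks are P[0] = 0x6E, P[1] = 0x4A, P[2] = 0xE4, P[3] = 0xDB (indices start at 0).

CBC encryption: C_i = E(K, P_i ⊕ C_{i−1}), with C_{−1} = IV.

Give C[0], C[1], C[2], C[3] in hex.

C[0] = 0xDE, C[1] = 0x63, C[2] = 0x70, C[3] = 0x5C

C[0]: P[0] ⊕ 0x47 = 0x29; E(K, 0x29) = 0xDE.
C[1]: P[1] ⊕ 0xDE = 0x94; E(K, 0x94) = 0x63.
C[2]: P[2] ⊕ 0x63 = 0x87; E(K, 0x87) = 0x70.
C[3]: P[3] ⊕ 0x70 = 0xAB; E(K, 0xAB) = 0x5C.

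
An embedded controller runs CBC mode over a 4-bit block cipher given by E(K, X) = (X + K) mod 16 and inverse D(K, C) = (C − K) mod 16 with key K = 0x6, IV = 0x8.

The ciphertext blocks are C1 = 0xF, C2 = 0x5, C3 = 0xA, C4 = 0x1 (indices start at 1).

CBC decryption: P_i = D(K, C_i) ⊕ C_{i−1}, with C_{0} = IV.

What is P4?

P4 = 0x1

P4: D(K, 0x1) = 0xB; 0xB ⊕ 0xA = 0x1.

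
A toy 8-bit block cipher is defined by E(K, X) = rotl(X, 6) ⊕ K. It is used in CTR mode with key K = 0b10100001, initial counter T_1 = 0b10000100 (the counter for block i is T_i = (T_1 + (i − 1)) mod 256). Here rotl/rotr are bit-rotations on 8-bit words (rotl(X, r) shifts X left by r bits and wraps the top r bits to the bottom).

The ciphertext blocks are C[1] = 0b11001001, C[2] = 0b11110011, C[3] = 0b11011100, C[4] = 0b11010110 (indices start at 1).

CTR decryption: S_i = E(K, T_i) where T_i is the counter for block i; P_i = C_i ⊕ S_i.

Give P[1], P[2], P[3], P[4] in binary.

P[1] = 0b01001001, P[2] = 0b00110011, P[3] = 0b11011100, P[4] = 0b10010110

P[1]: T = 0b10000100, S = E(K, T) = 0b10000000; 0b11001001 ⊕ 0b10000000 = 0b01001001.
P[2]: T = 0b10000101, S = E(K, T) = 0b11000000; 0b11110011 ⊕ 0b11000000 = 0b00110011.
P[3]: T = 0b10000110, S = E(K, T) = 0b00000000; 0b11011100 ⊕ 0b00000000 = 0b11011100.
P[4]: T = 0b10000111, S = E(K, T) = 0b01000000; 0b11010110 ⊕ 0b01000000 = 0b10010110.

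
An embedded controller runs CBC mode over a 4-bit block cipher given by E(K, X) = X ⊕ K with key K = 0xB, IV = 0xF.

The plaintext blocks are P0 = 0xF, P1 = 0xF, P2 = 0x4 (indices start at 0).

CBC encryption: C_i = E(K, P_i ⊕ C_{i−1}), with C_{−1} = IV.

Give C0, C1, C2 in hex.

C0: P0 ⊕ 0xF = 0x0; E(K, 0x0) = 0xB.
C1: P1 ⊕ 0xB = 0x4; E(K, 0x4) = 0xF.
C2: P2 ⊕ 0xF = 0xB; E(K, 0xB) = 0x0.

C0 = 0xB, C1 = 0xF, C2 = 0x0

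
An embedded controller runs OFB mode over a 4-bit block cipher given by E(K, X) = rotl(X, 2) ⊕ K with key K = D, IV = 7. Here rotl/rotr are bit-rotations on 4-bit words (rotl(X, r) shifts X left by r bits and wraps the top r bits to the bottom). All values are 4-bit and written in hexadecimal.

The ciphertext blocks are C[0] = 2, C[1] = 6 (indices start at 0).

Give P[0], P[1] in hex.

OFB decryption: S_i = E(K, S_{i−1}) with S_{−1} = IV; P_i = C_i ⊕ S_i.
P[0]: S = E(K, 7) = 0; 2 ⊕ 0 = 2.
P[1]: S = E(K, 0) = D; 6 ⊕ D = B.

P[0] = 2, P[1] = B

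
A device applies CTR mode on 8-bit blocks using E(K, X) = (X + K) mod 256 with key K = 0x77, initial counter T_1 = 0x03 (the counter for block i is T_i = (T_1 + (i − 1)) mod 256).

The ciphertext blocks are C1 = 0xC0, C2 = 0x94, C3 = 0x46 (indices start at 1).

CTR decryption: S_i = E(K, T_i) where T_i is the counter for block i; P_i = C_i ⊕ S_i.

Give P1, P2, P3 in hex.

P1: T = 0x03, S = E(K, T) = 0x7A; 0xC0 ⊕ 0x7A = 0xBA.
P2: T = 0x04, S = E(K, T) = 0x7B; 0x94 ⊕ 0x7B = 0xEF.
P3: T = 0x05, S = E(K, T) = 0x7C; 0x46 ⊕ 0x7C = 0x3A.

P1 = 0xBA, P2 = 0xEF, P3 = 0x3A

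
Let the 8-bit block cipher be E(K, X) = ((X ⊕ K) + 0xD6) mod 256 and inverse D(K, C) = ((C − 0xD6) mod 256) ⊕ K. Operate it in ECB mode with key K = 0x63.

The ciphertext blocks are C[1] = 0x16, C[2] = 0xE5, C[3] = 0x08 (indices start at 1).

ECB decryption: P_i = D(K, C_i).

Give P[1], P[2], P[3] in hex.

P[1]: D(K, 0x16) = 0x23.
P[2]: D(K, 0xE5) = 0x6C.
P[3]: D(K, 0x08) = 0x51.

P[1] = 0x23, P[2] = 0x6C, P[3] = 0x51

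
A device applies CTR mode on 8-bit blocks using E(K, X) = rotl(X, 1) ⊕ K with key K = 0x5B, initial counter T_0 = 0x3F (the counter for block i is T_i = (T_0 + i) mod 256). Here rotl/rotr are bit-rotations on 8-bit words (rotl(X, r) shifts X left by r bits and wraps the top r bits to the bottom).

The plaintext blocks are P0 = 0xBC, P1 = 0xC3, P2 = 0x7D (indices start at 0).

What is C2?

C2 = 0xA4

CTR encryption: S_i = E(K, T_i) where T_i is the counter for block i; C_i = P_i ⊕ S_i.
C0: T = 0x3F, S = E(K, T) = 0x25; 0xBC ⊕ 0x25 = 0x99.
C1: T = 0x40, S = E(K, T) = 0xDB; 0xC3 ⊕ 0xDB = 0x18.
C2: T = 0x41, S = E(K, T) = 0xD9; 0x7D ⊕ 0xD9 = 0xA4.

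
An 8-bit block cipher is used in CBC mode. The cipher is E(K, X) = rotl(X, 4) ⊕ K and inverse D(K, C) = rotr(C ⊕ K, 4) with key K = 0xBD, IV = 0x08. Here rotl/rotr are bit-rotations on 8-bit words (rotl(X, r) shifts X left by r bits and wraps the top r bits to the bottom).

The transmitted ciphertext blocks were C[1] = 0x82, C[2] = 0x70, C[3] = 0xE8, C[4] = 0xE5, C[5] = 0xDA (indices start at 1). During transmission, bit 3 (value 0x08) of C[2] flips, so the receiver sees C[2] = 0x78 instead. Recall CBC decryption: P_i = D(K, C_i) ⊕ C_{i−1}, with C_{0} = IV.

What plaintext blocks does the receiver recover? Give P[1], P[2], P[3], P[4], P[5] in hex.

P[1] = 0xFB, P[2] = 0xDE, P[3] = 0x2D, P[4] = 0x6D, P[5] = 0x93

Only C[2] changed, to 0x78. In CBC, a change in C_i garbles P_i and flips the same bit in P_{i+1}. Decrypting the received ciphertext:
P[1]: D(K, 0x82) = 0xF3; 0xF3 ⊕ 0x08 = 0xFB.
P[2]: D(K, 0x78) = 0x5C; 0x5C ⊕ 0x82 = 0xDE.
P[3]: D(K, 0xE8) = 0x55; 0x55 ⊕ 0x78 = 0x2D.
P[4]: D(K, 0xE5) = 0x85; 0x85 ⊕ 0xE8 = 0x6D.
P[5]: D(K, 0xDA) = 0x76; 0x76 ⊕ 0xE5 = 0x93.
Blocks that differ from the original plaintext: P[2], P[3].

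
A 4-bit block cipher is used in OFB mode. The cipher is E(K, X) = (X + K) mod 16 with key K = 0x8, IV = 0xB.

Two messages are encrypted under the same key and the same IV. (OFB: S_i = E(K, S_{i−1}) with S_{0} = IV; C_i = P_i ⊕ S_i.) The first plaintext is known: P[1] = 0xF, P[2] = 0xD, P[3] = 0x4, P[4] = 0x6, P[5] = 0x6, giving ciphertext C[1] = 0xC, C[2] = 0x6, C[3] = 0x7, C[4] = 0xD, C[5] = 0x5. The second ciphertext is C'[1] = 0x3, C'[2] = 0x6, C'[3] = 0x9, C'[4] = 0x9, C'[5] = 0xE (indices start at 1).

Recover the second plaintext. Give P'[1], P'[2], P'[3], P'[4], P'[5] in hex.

In OFB with a reused IV, both messages share the same keystream S_i, so C_i ⊕ C'_i = P_i ⊕ P'_i and thus P'_i = P_i ⊕ C_i ⊕ C'_i.
P'[1]: 0xF ⊕ 0xC ⊕ 0x3 = 0x0.
P'[2]: 0xD ⊕ 0x6 ⊕ 0x6 = 0xD.
P'[3]: 0x4 ⊕ 0x7 ⊕ 0x9 = 0xA.
P'[4]: 0x6 ⊕ 0xD ⊕ 0x9 = 0x2.
P'[5]: 0x6 ⊕ 0x5 ⊕ 0xE = 0xD.

P'[1] = 0x0, P'[2] = 0xD, P'[3] = 0xA, P'[4] = 0x2, P'[5] = 0xD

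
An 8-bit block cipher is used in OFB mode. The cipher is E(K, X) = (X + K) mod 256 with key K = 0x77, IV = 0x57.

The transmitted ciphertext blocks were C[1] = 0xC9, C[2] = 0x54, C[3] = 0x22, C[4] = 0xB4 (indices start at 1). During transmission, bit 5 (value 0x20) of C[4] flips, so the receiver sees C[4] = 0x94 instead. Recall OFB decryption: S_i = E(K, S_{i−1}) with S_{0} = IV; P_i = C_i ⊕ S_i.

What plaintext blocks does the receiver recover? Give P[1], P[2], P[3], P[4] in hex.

P[1] = 0x07, P[2] = 0x11, P[3] = 0x9E, P[4] = 0xA7

Only C[4] changed, to 0x94. In OFB, a change in C_i flips the same bit in P_i only; the keystream is unaffected. Decrypting the received ciphertext:
P[1]: S = E(K, 0x57) = 0xCE; 0xC9 ⊕ 0xCE = 0x07.
P[2]: S = E(K, 0xCE) = 0x45; 0x54 ⊕ 0x45 = 0x11.
P[3]: S = E(K, 0x45) = 0xBC; 0x22 ⊕ 0xBC = 0x9E.
P[4]: S = E(K, 0xBC) = 0x33; 0x94 ⊕ 0x33 = 0xA7.
Blocks that differ from the original plaintext: P[4].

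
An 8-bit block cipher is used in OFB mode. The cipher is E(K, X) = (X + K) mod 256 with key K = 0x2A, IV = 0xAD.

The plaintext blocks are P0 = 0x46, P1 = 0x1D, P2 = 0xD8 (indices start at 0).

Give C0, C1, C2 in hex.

OFB encryption: S_i = E(K, S_{i−1}) with S_{−1} = IV; C_i = P_i ⊕ S_i.
C0: S = E(K, 0xAD) = 0xD7; 0x46 ⊕ 0xD7 = 0x91.
C1: S = E(K, 0xD7) = 0x01; 0x1D ⊕ 0x01 = 0x1C.
C2: S = E(K, 0x01) = 0x2B; 0xD8 ⊕ 0x2B = 0xF3.

C0 = 0x91, C1 = 0x1C, C2 = 0xF3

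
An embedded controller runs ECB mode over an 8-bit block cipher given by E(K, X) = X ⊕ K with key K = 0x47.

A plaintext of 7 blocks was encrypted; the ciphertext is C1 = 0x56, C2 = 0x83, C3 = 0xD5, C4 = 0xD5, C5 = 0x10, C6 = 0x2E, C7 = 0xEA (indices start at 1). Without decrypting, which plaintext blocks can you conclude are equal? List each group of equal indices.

P3 = P4

ECB encrypts each block independently with the same key, so equal ciphertext blocks imply equal plaintext blocks.
C3 = C4 = 0xD5, so P3 = P4.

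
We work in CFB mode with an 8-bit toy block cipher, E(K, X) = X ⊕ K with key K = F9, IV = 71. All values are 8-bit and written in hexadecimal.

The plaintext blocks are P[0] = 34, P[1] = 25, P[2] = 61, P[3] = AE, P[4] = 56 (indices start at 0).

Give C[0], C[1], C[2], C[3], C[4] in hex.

CFB encryption: C_i = P_i ⊕ E(K, C_{i−1}), with C_{−1} = IV.
C[0]: E(K, 71) = 88; 34 ⊕ 88 = BC.
C[1]: E(K, BC) = 45; 25 ⊕ 45 = 60.
C[2]: E(K, 60) = 99; 61 ⊕ 99 = F8.
C[3]: E(K, F8) = 01; AE ⊕ 01 = AF.
C[4]: E(K, AF) = 56; 56 ⊕ 56 = 00.

C[0] = BC, C[1] = 60, C[2] = F8, C[3] = AF, C[4] = 00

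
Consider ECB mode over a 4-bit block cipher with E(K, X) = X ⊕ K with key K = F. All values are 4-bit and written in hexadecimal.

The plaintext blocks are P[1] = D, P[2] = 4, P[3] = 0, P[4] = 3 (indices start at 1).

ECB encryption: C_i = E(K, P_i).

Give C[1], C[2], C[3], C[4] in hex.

C[1]: E(K, D) = 2.
C[2]: E(K, 4) = B.
C[3]: E(K, 0) = F.
C[4]: E(K, 3) = C.

C[1] = 2, C[2] = B, C[3] = F, C[4] = C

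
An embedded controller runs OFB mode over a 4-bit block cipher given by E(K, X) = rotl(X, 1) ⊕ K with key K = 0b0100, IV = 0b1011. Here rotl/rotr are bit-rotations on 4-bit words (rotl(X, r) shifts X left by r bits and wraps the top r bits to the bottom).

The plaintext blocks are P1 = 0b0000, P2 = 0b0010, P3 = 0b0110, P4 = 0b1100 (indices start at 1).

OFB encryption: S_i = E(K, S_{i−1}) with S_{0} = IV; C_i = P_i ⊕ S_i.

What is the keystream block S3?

C1: S = E(K, 0b1011) = 0b0011; 0b0000 ⊕ 0b0011 = 0b0011.
C2: S = E(K, 0b0011) = 0b0010; 0b0010 ⊕ 0b0010 = 0b0000.
C3: S = E(K, 0b0010) = 0b0000; 0b0110 ⊕ 0b0000 = 0b0110.
So S3 = 0b0000.

0b0000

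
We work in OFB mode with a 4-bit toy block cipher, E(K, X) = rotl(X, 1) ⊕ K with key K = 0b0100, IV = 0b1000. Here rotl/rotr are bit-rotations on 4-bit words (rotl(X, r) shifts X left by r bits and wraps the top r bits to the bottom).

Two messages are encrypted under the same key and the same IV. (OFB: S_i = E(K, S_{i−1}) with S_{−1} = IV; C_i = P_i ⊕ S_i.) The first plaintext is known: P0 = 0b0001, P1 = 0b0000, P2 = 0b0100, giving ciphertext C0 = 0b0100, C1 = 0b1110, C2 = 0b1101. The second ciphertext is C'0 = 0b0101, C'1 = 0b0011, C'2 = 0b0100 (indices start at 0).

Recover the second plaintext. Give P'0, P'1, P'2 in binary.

P'0 = 0b0000, P'1 = 0b1101, P'2 = 0b1101

In OFB with a reused IV, both messages share the same keystream S_i, so C_i ⊕ C'_i = P_i ⊕ P'_i and thus P'_i = P_i ⊕ C_i ⊕ C'_i.
P'0: 0b0001 ⊕ 0b0100 ⊕ 0b0101 = 0b0000.
P'1: 0b0000 ⊕ 0b1110 ⊕ 0b0011 = 0b1101.
P'2: 0b0100 ⊕ 0b1101 ⊕ 0b0100 = 0b1101.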